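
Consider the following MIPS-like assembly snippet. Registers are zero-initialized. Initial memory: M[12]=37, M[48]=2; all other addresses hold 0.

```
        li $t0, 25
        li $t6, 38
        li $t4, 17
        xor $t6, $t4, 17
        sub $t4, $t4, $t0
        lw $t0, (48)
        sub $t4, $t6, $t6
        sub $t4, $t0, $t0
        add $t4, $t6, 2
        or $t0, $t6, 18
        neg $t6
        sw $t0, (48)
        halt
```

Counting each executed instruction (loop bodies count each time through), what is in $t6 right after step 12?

li $t0, 25 → $t0=25
li $t6, 38 → $t6=38
li $t4, 17 → $t4=17
xor $t6, $t4, 17 → $t6=17^17=0
sub $t4, $t4, $t0 → $t4=17-25=-8
lw $t0, (48) → $t0=M[48]=2
sub $t4, $t6, $t6 → $t4=0-0=0
sub $t4, $t0, $t0 → $t4=2-2=0
add $t4, $t6, 2 → $t4=0+2=2
or $t0, $t6, 18 → $t0=0|18=18
neg $t6 → $t6=-(0)=0
sw $t0, (48) → M[48]=18
After step 12: $t6 = 0.

0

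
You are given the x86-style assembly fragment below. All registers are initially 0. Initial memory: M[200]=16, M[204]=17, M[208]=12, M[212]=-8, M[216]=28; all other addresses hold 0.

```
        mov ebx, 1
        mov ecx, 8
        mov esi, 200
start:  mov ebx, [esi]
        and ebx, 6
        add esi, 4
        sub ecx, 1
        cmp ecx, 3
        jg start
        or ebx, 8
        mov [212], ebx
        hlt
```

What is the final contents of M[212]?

after mov ebx, 1: ebx=1
after mov ecx, 8: ecx=8
after mov esi, 200: esi=200
after mov ebx, [esi]: ebx=M[200]=16
after and ebx, 6: ebx=16&6=0
after add esi, 4: esi=200+4=204
after sub ecx, 1: ecx=8-1=7
cmp ecx, 3  (cmp 7,3)
jg start: taken
after mov ebx, [esi]: ebx=M[204]=17
after and ebx, 6: ebx=17&6=0
after add esi, 4: esi=204+4=208
after sub ecx, 1: ecx=7-1=6
cmp ecx, 3  (cmp 6,3)
jg start: taken
after mov ebx, [esi]: ebx=M[208]=12
after and ebx, 6: ebx=12&6=4
after add esi, 4: esi=208+4=212
after sub ecx, 1: ecx=6-1=5
cmp ecx, 3  (cmp 5,3)
jg start: taken
after mov ebx, [esi]: ebx=M[212]=-8
after and ebx, 6: ebx=(-8)&6=0
after add esi, 4: esi=212+4=216
after sub ecx, 1: ecx=5-1=4
cmp ecx, 3  (cmp 4,3)
jg start: taken
after mov ebx, [esi]: ebx=M[216]=28
after and ebx, 6: ebx=28&6=4
after add esi, 4: esi=216+4=220
after sub ecx, 1: ecx=4-1=3
cmp ecx, 3  (cmp 3,3)
jg start: not taken
after or ebx, 8: ebx=4|8=12
mov [212], ebx → M[212]=12
halt.

12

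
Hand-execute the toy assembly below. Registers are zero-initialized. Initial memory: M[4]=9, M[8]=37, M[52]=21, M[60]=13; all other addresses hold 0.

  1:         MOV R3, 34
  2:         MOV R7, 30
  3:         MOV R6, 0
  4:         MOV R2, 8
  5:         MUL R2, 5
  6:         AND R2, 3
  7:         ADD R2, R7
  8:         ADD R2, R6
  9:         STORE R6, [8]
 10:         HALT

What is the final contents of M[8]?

0

after MOV R3, 34: R3=34
after MOV R7, 30: R7=30
after MOV R6, 0: R6=0
after MOV R2, 8: R2=8
after MUL R2, 5: R2=8*5=40
after AND R2, 3: R2=40&3=0
after ADD R2, R7: R2=0+30=30
after ADD R2, R6: R2=30+0=30
STORE R6, [8] → M[8]=0
halt.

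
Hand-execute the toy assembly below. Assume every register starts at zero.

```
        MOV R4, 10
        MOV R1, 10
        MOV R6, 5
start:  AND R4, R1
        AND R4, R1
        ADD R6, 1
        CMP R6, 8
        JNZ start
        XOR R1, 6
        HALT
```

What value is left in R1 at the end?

MOV R4, 10 → R4=10
MOV R1, 10 → R1=10
MOV R6, 5 → R6=5
AND R4, R1 → R4=10&10=10
AND R4, R1 → R4=10&10=10
ADD R6, 1 → R6=5+1=6
CMP R6, 8  (cmp 6,8)
JNZ start: taken
AND R4, R1 → R4=10&10=10
AND R4, R1 → R4=10&10=10
ADD R6, 1 → R6=6+1=7
CMP R6, 8  (cmp 7,8)
JNZ start: taken
AND R4, R1 → R4=10&10=10
AND R4, R1 → R4=10&10=10
ADD R6, 1 → R6=7+1=8
CMP R6, 8  (cmp 8,8)
JNZ start: not taken
XOR R1, 6 → R1=10^6=12
halt.

12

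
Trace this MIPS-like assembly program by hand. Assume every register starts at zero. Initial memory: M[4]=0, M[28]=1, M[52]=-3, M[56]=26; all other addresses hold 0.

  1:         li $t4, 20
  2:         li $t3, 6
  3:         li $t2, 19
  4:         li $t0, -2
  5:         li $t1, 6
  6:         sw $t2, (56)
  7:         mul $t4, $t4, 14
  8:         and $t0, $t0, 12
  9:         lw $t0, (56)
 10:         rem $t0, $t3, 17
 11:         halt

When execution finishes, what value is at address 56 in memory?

li $t4, 20 → $t4=20
li $t3, 6 → $t3=6
li $t2, 19 → $t2=19
li $t0, -2 → $t0=-2
li $t1, 6 → $t1=6
sw $t2, (56) → M[56]=19
mul $t4, $t4, 14 → $t4=20*14=280
and $t0, $t0, 12 → $t0=(-2)&12=12
lw $t0, (56) → $t0=M[56]=19
rem $t0, $t3, 17 → $t0=6%17=6
halt.

19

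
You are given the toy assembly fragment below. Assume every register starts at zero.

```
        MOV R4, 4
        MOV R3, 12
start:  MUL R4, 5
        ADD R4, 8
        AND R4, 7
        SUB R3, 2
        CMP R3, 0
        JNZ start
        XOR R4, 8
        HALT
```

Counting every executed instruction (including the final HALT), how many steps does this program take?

MOV R4, 4 → R4=4
MOV R3, 12 → R3=12
MUL R4, 5 → R4=4*5=20
ADD R4, 8 → R4=20+8=28
AND R4, 7 → R4=28&7=4
SUB R3, 2 → R3=12-2=10
CMP R3, 0  (cmp 10,0)
JNZ start: taken
MUL R4, 5 → R4=4*5=20
ADD R4, 8 → R4=20+8=28
AND R4, 7 → R4=28&7=4
SUB R3, 2 → R3=10-2=8
CMP R3, 0  (cmp 8,0)
JNZ start: taken
MUL R4, 5 → R4=4*5=20
ADD R4, 8 → R4=20+8=28
AND R4, 7 → R4=28&7=4
SUB R3, 2 → R3=8-2=6
CMP R3, 0  (cmp 6,0)
JNZ start: taken
MUL R4, 5 → R4=4*5=20
ADD R4, 8 → R4=20+8=28
AND R4, 7 → R4=28&7=4
SUB R3, 2 → R3=6-2=4
CMP R3, 0  (cmp 4,0)
JNZ start: taken
MUL R4, 5 → R4=4*5=20
ADD R4, 8 → R4=20+8=28
AND R4, 7 → R4=28&7=4
SUB R3, 2 → R3=4-2=2
CMP R3, 0  (cmp 2,0)
JNZ start: taken
MUL R4, 5 → R4=4*5=20
ADD R4, 8 → R4=20+8=28
AND R4, 7 → R4=28&7=4
SUB R3, 2 → R3=2-2=0
CMP R3, 0  (cmp 0,0)
JNZ start: not taken
XOR R4, 8 → R4=4^8=12
halt.
Total executed instructions: 40.

40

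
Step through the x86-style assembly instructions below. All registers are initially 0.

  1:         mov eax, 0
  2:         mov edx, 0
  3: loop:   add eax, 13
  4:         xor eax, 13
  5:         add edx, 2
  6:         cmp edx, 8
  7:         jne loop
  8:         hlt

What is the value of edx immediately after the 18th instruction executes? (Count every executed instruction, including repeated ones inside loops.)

6

eax=0
edx=0
eax=0+13=13
eax=13^13=0
edx=0+2=2
cmp edx, 8  (cmp 2,8)
jne loop: taken
eax=0+13=13
eax=13^13=0
edx=2+2=4
cmp edx, 8  (cmp 4,8)
jne loop: taken
eax=0+13=13
eax=13^13=0
edx=4+2=6
cmp edx, 8  (cmp 6,8)
jne loop: taken
eax=0+13=13
After step 18: edx = 6.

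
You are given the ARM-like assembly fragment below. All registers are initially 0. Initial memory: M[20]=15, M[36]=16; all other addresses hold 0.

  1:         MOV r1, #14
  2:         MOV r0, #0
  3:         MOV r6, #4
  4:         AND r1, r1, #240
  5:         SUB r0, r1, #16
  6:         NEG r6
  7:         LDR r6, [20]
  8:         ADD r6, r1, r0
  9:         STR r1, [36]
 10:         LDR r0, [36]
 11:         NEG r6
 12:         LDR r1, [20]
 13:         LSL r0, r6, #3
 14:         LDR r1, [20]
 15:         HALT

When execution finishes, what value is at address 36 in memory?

0

MOV r1, #14 → r1=14
MOV r0, #0 → r0=0
MOV r6, #4 → r6=4
AND r1, r1, #240 → r1=14&240=0
SUB r0, r1, #16 → r0=0-16=-16
NEG r6 → r6=-(4)=-4
LDR r6, [20] → r6=M[20]=15
ADD r6, r1, r0 → r6=0+(-16)=-16
STR r1, [36] → M[36]=0
LDR r0, [36] → r0=M[36]=0
NEG r6 → r6=-(-16)=16
LDR r1, [20] → r1=M[20]=15
LSL r0, r6, #3 → r0=16<<3=128
LDR r1, [20] → r1=M[20]=15
halt.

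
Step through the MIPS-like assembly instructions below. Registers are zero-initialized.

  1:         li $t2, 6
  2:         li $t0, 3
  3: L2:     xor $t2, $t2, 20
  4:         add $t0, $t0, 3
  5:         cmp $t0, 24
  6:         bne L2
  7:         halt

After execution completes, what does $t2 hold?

after li $t2, 6: $t2=6
after li $t0, 3: $t0=3
after xor $t2, $t2, 20: $t2=6^20=18
after add $t0, $t0, 3: $t0=3+3=6
cmp $t0, 24  (cmp 6,24)
bne L2: taken
after xor $t2, $t2, 20: $t2=18^20=6
after add $t0, $t0, 3: $t0=6+3=9
cmp $t0, 24  (cmp 9,24)
bne L2: taken
after xor $t2, $t2, 20: $t2=6^20=18
after add $t0, $t0, 3: $t0=9+3=12
cmp $t0, 24  (cmp 12,24)
bne L2: taken
after xor $t2, $t2, 20: $t2=18^20=6
after add $t0, $t0, 3: $t0=12+3=15
cmp $t0, 24  (cmp 15,24)
bne L2: taken
after xor $t2, $t2, 20: $t2=6^20=18
after add $t0, $t0, 3: $t0=15+3=18
cmp $t0, 24  (cmp 18,24)
bne L2: taken
after xor $t2, $t2, 20: $t2=18^20=6
after add $t0, $t0, 3: $t0=18+3=21
cmp $t0, 24  (cmp 21,24)
bne L2: taken
after xor $t2, $t2, 20: $t2=6^20=18
after add $t0, $t0, 3: $t0=21+3=24
cmp $t0, 24  (cmp 24,24)
bne L2: not taken
halt.

18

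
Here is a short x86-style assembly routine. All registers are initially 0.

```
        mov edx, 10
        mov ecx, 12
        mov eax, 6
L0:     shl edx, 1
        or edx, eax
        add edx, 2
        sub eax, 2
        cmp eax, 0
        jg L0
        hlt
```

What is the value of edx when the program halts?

112

edx=10
ecx=12
eax=6
edx=10<<1=20
edx=20|6=22
edx=22+2=24
eax=6-2=4
cmp eax, 0  (cmp 4,0)
jg L0: taken
edx=24<<1=48
edx=48|4=52
edx=52+2=54
eax=4-2=2
cmp eax, 0  (cmp 2,0)
jg L0: taken
edx=54<<1=108
edx=108|2=110
edx=110+2=112
eax=2-2=0
cmp eax, 0  (cmp 0,0)
jg L0: not taken
halt.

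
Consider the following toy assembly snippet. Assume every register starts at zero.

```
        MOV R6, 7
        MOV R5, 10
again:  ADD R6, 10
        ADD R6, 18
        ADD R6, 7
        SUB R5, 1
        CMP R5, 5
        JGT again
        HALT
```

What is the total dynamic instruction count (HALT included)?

33

MOV R6, 7 → R6=7
MOV R5, 10 → R5=10
ADD R6, 10 → R6=7+10=17
ADD R6, 18 → R6=17+18=35
ADD R6, 7 → R6=35+7=42
SUB R5, 1 → R5=10-1=9
CMP R5, 5  (cmp 9,5)
JGT again: taken
ADD R6, 10 → R6=42+10=52
ADD R6, 18 → R6=52+18=70
ADD R6, 7 → R6=70+7=77
SUB R5, 1 → R5=9-1=8
CMP R5, 5  (cmp 8,5)
JGT again: taken
ADD R6, 10 → R6=77+10=87
ADD R6, 18 → R6=87+18=105
ADD R6, 7 → R6=105+7=112
SUB R5, 1 → R5=8-1=7
CMP R5, 5  (cmp 7,5)
JGT again: taken
ADD R6, 10 → R6=112+10=122
ADD R6, 18 → R6=122+18=140
ADD R6, 7 → R6=140+7=147
SUB R5, 1 → R5=7-1=6
CMP R5, 5  (cmp 6,5)
JGT again: taken
ADD R6, 10 → R6=147+10=157
ADD R6, 18 → R6=157+18=175
ADD R6, 7 → R6=175+7=182
SUB R5, 1 → R5=6-1=5
CMP R5, 5  (cmp 5,5)
JGT again: not taken
halt.
Total executed instructions: 33.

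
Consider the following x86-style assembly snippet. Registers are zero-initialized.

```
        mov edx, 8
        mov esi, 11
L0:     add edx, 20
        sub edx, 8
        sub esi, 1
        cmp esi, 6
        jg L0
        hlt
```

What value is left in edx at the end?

68

mov edx, 8 → edx=8
mov esi, 11 → esi=11
add edx, 20 → edx=8+20=28
sub edx, 8 → edx=28-8=20
sub esi, 1 → esi=11-1=10
cmp esi, 6  (cmp 10,6)
jg L0: taken
add edx, 20 → edx=20+20=40
sub edx, 8 → edx=40-8=32
sub esi, 1 → esi=10-1=9
cmp esi, 6  (cmp 9,6)
jg L0: taken
add edx, 20 → edx=32+20=52
sub edx, 8 → edx=52-8=44
sub esi, 1 → esi=9-1=8
cmp esi, 6  (cmp 8,6)
jg L0: taken
add edx, 20 → edx=44+20=64
sub edx, 8 → edx=64-8=56
sub esi, 1 → esi=8-1=7
cmp esi, 6  (cmp 7,6)
jg L0: taken
add edx, 20 → edx=56+20=76
sub edx, 8 → edx=76-8=68
sub esi, 1 → esi=7-1=6
cmp esi, 6  (cmp 6,6)
jg L0: not taken
halt.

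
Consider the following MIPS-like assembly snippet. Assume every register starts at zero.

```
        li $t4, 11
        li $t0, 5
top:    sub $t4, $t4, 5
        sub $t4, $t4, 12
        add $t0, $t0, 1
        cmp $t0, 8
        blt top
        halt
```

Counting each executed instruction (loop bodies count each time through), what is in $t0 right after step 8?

6

after li $t4, 11: $t4=11
after li $t0, 5: $t0=5
after sub $t4, $t4, 5: $t4=11-5=6
after sub $t4, $t4, 12: $t4=6-12=-6
after add $t0, $t0, 1: $t0=5+1=6
cmp $t0, 8  (cmp 6,8)
blt top: taken
after sub $t4, $t4, 5: $t4=(-6)-5=-11
After step 8: $t0 = 6.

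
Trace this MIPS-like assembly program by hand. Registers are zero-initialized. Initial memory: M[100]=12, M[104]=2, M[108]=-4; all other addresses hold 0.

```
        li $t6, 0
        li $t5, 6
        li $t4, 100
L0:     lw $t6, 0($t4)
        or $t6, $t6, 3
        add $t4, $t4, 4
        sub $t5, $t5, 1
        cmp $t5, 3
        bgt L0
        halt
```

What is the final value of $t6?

li $t6, 0 → $t6=0
li $t5, 6 → $t5=6
li $t4, 100 → $t4=100
lw $t6, 0($t4) → $t6=M[100]=12
or $t6, $t6, 3 → $t6=12|3=15
add $t4, $t4, 4 → $t4=100+4=104
sub $t5, $t5, 1 → $t5=6-1=5
cmp $t5, 3  (cmp 5,3)
bgt L0: taken
lw $t6, 0($t4) → $t6=M[104]=2
or $t6, $t6, 3 → $t6=2|3=3
add $t4, $t4, 4 → $t4=104+4=108
sub $t5, $t5, 1 → $t5=5-1=4
cmp $t5, 3  (cmp 4,3)
bgt L0: taken
lw $t6, 0($t4) → $t6=M[108]=-4
or $t6, $t6, 3 → $t6=(-4)|3=-1
add $t4, $t4, 4 → $t4=108+4=112
sub $t5, $t5, 1 → $t5=4-1=3
cmp $t5, 3  (cmp 3,3)
bgt L0: not taken
halt.

-1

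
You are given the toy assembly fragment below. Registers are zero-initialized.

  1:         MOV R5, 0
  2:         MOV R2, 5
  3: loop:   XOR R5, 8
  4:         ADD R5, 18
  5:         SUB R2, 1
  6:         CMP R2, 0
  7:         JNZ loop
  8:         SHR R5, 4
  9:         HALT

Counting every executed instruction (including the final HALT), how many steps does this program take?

29

after MOV R5, 0: R5=0
after MOV R2, 5: R2=5
after XOR R5, 8: R5=0^8=8
after ADD R5, 18: R5=8+18=26
after SUB R2, 1: R2=5-1=4
CMP R2, 0  (cmp 4,0)
JNZ loop: taken
after XOR R5, 8: R5=26^8=18
after ADD R5, 18: R5=18+18=36
after SUB R2, 1: R2=4-1=3
CMP R2, 0  (cmp 3,0)
JNZ loop: taken
after XOR R5, 8: R5=36^8=44
after ADD R5, 18: R5=44+18=62
after SUB R2, 1: R2=3-1=2
CMP R2, 0  (cmp 2,0)
JNZ loop: taken
after XOR R5, 8: R5=62^8=54
after ADD R5, 18: R5=54+18=72
after SUB R2, 1: R2=2-1=1
CMP R2, 0  (cmp 1,0)
JNZ loop: taken
after XOR R5, 8: R5=72^8=64
after ADD R5, 18: R5=64+18=82
after SUB R2, 1: R2=1-1=0
CMP R2, 0  (cmp 0,0)
JNZ loop: not taken
after SHR R5, 4: R5=82>>4=5
halt.
Total executed instructions: 29.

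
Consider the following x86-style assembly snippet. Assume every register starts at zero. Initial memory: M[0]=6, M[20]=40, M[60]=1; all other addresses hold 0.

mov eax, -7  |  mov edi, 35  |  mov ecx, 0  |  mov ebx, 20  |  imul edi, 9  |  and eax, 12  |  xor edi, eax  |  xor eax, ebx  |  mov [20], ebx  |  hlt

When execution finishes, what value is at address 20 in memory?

after mov eax, -7: eax=-7
after mov edi, 35: edi=35
after mov ecx, 0: ecx=0
after mov ebx, 20: ebx=20
after imul edi, 9: edi=35*9=315
after and eax, 12: eax=(-7)&12=8
after xor edi, eax: edi=315^8=307
after xor eax, ebx: eax=8^20=28
mov [20], ebx → M[20]=20
halt.

20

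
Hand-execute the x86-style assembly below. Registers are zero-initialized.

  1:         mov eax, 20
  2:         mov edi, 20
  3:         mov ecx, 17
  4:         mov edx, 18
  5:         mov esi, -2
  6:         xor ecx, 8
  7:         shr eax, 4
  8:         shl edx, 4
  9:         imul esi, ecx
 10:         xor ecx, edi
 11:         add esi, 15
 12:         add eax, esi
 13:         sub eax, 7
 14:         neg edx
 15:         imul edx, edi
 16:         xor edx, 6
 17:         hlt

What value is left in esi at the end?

after mov eax, 20: eax=20
after mov edi, 20: edi=20
after mov ecx, 17: ecx=17
after mov edx, 18: edx=18
after mov esi, -2: esi=-2
after xor ecx, 8: ecx=17^8=25
after shr eax, 4: eax=20>>4=1
after shl edx, 4: edx=18<<4=288
after imul esi, ecx: esi=(-2)*25=-50
after xor ecx, edi: ecx=25^20=13
after add esi, 15: esi=(-50)+15=-35
after add eax, esi: eax=1+(-35)=-34
after sub eax, 7: eax=(-34)-7=-41
after neg edx: edx=-(288)=-288
after imul edx, edi: edx=(-288)*20=-5760
after xor edx, 6: edx=(-5760)^6=-5754
halt.

-35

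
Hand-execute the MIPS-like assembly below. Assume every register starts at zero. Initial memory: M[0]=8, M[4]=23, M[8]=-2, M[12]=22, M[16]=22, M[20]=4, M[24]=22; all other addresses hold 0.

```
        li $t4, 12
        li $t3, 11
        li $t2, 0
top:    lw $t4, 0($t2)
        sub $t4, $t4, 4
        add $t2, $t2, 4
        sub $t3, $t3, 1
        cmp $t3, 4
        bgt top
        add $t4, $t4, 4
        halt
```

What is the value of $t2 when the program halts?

28

$t4=12
$t3=11
$t2=0
$t4=M[0]=8
$t4=8-4=4
$t2=0+4=4
$t3=11-1=10
cmp $t3, 4  (cmp 10,4)
bgt top: taken
$t4=M[4]=23
$t4=23-4=19
$t2=4+4=8
$t3=10-1=9
cmp $t3, 4  (cmp 9,4)
bgt top: taken
$t4=M[8]=-2
$t4=(-2)-4=-6
$t2=8+4=12
$t3=9-1=8
cmp $t3, 4  (cmp 8,4)
bgt top: taken
$t4=M[12]=22
$t4=22-4=18
$t2=12+4=16
$t3=8-1=7
cmp $t3, 4  (cmp 7,4)
bgt top: taken
$t4=M[16]=22
$t4=22-4=18
$t2=16+4=20
$t3=7-1=6
cmp $t3, 4  (cmp 6,4)
bgt top: taken
$t4=M[20]=4
$t4=4-4=0
$t2=20+4=24
$t3=6-1=5
cmp $t3, 4  (cmp 5,4)
bgt top: taken
$t4=M[24]=22
$t4=22-4=18
$t2=24+4=28
$t3=5-1=4
cmp $t3, 4  (cmp 4,4)
bgt top: not taken
$t4=18+4=22
halt.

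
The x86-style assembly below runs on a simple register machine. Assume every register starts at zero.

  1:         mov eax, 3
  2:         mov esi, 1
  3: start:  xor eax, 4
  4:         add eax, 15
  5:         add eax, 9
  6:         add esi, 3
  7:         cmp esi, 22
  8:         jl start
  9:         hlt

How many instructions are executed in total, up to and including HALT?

45

mov eax, 3 → eax=3
mov esi, 1 → esi=1
xor eax, 4 → eax=3^4=7
add eax, 15 → eax=7+15=22
add eax, 9 → eax=22+9=31
add esi, 3 → esi=1+3=4
cmp esi, 22  (cmp 4,22)
jl start: taken
xor eax, 4 → eax=31^4=27
add eax, 15 → eax=27+15=42
add eax, 9 → eax=42+9=51
add esi, 3 → esi=4+3=7
cmp esi, 22  (cmp 7,22)
jl start: taken
xor eax, 4 → eax=51^4=55
add eax, 15 → eax=55+15=70
add eax, 9 → eax=70+9=79
add esi, 3 → esi=7+3=10
cmp esi, 22  (cmp 10,22)
jl start: taken
xor eax, 4 → eax=79^4=75
add eax, 15 → eax=75+15=90
add eax, 9 → eax=90+9=99
add esi, 3 → esi=10+3=13
cmp esi, 22  (cmp 13,22)
jl start: taken
xor eax, 4 → eax=99^4=103
add eax, 15 → eax=103+15=118
add eax, 9 → eax=118+9=127
add esi, 3 → esi=13+3=16
cmp esi, 22  (cmp 16,22)
jl start: taken
xor eax, 4 → eax=127^4=123
add eax, 15 → eax=123+15=138
add eax, 9 → eax=138+9=147
add esi, 3 → esi=16+3=19
cmp esi, 22  (cmp 19,22)
jl start: taken
xor eax, 4 → eax=147^4=151
add eax, 15 → eax=151+15=166
add eax, 9 → eax=166+9=175
add esi, 3 → esi=19+3=22
cmp esi, 22  (cmp 22,22)
jl start: not taken
halt.
Total executed instructions: 45.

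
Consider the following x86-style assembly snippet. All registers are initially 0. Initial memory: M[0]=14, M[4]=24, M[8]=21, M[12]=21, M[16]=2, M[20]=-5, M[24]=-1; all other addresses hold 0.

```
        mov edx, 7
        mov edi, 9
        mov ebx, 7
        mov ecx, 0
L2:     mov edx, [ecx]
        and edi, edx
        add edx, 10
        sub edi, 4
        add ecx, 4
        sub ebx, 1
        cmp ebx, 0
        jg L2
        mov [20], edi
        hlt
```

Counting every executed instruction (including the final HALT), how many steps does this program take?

62

after mov edx, 7: edx=7
after mov edi, 9: edi=9
after mov ebx, 7: ebx=7
after mov ecx, 0: ecx=0
after mov edx, [ecx]: edx=M[0]=14
after and edi, edx: edi=9&14=8
after add edx, 10: edx=14+10=24
after sub edi, 4: edi=8-4=4
after add ecx, 4: ecx=0+4=4
after sub ebx, 1: ebx=7-1=6
cmp ebx, 0  (cmp 6,0)
jg L2: taken
after mov edx, [ecx]: edx=M[4]=24
after and edi, edx: edi=4&24=0
after add edx, 10: edx=24+10=34
after sub edi, 4: edi=0-4=-4
after add ecx, 4: ecx=4+4=8
after sub ebx, 1: ebx=6-1=5
cmp ebx, 0  (cmp 5,0)
jg L2: taken
after mov edx, [ecx]: edx=M[8]=21
after and edi, edx: edi=(-4)&21=20
after add edx, 10: edx=21+10=31
after sub edi, 4: edi=20-4=16
after add ecx, 4: ecx=8+4=12
after sub ebx, 1: ebx=5-1=4
cmp ebx, 0  (cmp 4,0)
jg L2: taken
after mov edx, [ecx]: edx=M[12]=21
after and edi, edx: edi=16&21=16
after add edx, 10: edx=21+10=31
after sub edi, 4: edi=16-4=12
after add ecx, 4: ecx=12+4=16
after sub ebx, 1: ebx=4-1=3
cmp ebx, 0  (cmp 3,0)
jg L2: taken
after mov edx, [ecx]: edx=M[16]=2
after and edi, edx: edi=12&2=0
after add edx, 10: edx=2+10=12
after sub edi, 4: edi=0-4=-4
after add ecx, 4: ecx=16+4=20
after sub ebx, 1: ebx=3-1=2
cmp ebx, 0  (cmp 2,0)
jg L2: taken
after mov edx, [ecx]: edx=M[20]=-5
after and edi, edx: edi=(-4)&(-5)=-8
after add edx, 10: edx=(-5)+10=5
after sub edi, 4: edi=(-8)-4=-12
after add ecx, 4: ecx=20+4=24
after sub ebx, 1: ebx=2-1=1
cmp ebx, 0  (cmp 1,0)
jg L2: taken
after mov edx, [ecx]: edx=M[24]=-1
after and edi, edx: edi=(-12)&(-1)=-12
after add edx, 10: edx=(-1)+10=9
after sub edi, 4: edi=(-12)-4=-16
after add ecx, 4: ecx=24+4=28
after sub ebx, 1: ebx=1-1=0
cmp ebx, 0  (cmp 0,0)
jg L2: not taken
mov [20], edi → M[20]=-16
halt.
Total executed instructions: 62.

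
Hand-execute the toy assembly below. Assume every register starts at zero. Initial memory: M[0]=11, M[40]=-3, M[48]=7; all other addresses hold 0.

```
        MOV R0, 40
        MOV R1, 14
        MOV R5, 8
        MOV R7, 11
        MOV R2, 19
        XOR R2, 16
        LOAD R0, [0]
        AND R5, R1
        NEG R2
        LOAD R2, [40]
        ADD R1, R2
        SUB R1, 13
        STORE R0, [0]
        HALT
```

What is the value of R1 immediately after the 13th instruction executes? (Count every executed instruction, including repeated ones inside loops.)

MOV R0, 40 → R0=40
MOV R1, 14 → R1=14
MOV R5, 8 → R5=8
MOV R7, 11 → R7=11
MOV R2, 19 → R2=19
XOR R2, 16 → R2=19^16=3
LOAD R0, [0] → R0=M[0]=11
AND R5, R1 → R5=8&14=8
NEG R2 → R2=-(3)=-3
LOAD R2, [40] → R2=M[40]=-3
ADD R1, R2 → R1=14+(-3)=11
SUB R1, 13 → R1=11-13=-2
STORE R0, [0] → M[0]=11
After step 13: R1 = -2.

-2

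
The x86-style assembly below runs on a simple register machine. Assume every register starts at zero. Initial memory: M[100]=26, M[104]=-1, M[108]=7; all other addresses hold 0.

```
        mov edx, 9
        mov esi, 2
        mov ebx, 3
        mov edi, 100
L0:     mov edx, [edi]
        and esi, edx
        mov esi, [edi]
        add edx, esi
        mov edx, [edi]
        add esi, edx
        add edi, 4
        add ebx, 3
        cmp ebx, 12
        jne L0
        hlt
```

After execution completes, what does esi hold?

after mov edx, 9: edx=9
after mov esi, 2: esi=2
after mov ebx, 3: ebx=3
after mov edi, 100: edi=100
after mov edx, [edi]: edx=M[100]=26
after and esi, edx: esi=2&26=2
after mov esi, [edi]: esi=M[100]=26
after add edx, esi: edx=26+26=52
after mov edx, [edi]: edx=M[100]=26
after add esi, edx: esi=26+26=52
after add edi, 4: edi=100+4=104
after add ebx, 3: ebx=3+3=6
cmp ebx, 12  (cmp 6,12)
jne L0: taken
after mov edx, [edi]: edx=M[104]=-1
after and esi, edx: esi=52&(-1)=52
after mov esi, [edi]: esi=M[104]=-1
after add edx, esi: edx=(-1)+(-1)=-2
after mov edx, [edi]: edx=M[104]=-1
after add esi, edx: esi=(-1)+(-1)=-2
after add edi, 4: edi=104+4=108
after add ebx, 3: ebx=6+3=9
cmp ebx, 12  (cmp 9,12)
jne L0: taken
after mov edx, [edi]: edx=M[108]=7
after and esi, edx: esi=(-2)&7=6
after mov esi, [edi]: esi=M[108]=7
after add edx, esi: edx=7+7=14
after mov edx, [edi]: edx=M[108]=7
after add esi, edx: esi=7+7=14
after add edi, 4: edi=108+4=112
after add ebx, 3: ebx=9+3=12
cmp ebx, 12  (cmp 12,12)
jne L0: not taken
halt.

14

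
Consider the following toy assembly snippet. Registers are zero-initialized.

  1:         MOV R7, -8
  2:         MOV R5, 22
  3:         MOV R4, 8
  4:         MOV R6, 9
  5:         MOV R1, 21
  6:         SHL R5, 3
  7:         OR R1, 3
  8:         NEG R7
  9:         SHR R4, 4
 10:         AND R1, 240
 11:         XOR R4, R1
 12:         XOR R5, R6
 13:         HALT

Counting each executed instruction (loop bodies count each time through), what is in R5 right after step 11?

MOV R7, -8 → R7=-8
MOV R5, 22 → R5=22
MOV R4, 8 → R4=8
MOV R6, 9 → R6=9
MOV R1, 21 → R1=21
SHL R5, 3 → R5=22<<3=176
OR R1, 3 → R1=21|3=23
NEG R7 → R7=-(-8)=8
SHR R4, 4 → R4=8>>4=0
AND R1, 240 → R1=23&240=16
XOR R4, R1 → R4=0^16=16
After step 11: R5 = 176.

176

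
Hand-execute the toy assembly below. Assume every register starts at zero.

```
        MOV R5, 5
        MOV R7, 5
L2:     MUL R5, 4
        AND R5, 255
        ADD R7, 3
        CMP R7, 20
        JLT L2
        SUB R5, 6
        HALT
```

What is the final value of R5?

-6

after MOV R5, 5: R5=5
after MOV R7, 5: R7=5
after MUL R5, 4: R5=5*4=20
after AND R5, 255: R5=20&255=20
after ADD R7, 3: R7=5+3=8
CMP R7, 20  (cmp 8,20)
JLT L2: taken
after MUL R5, 4: R5=20*4=80
after AND R5, 255: R5=80&255=80
after ADD R7, 3: R7=8+3=11
CMP R7, 20  (cmp 11,20)
JLT L2: taken
after MUL R5, 4: R5=80*4=320
after AND R5, 255: R5=320&255=64
after ADD R7, 3: R7=11+3=14
CMP R7, 20  (cmp 14,20)
JLT L2: taken
after MUL R5, 4: R5=64*4=256
after AND R5, 255: R5=256&255=0
after ADD R7, 3: R7=14+3=17
CMP R7, 20  (cmp 17,20)
JLT L2: taken
after MUL R5, 4: R5=0*4=0
after AND R5, 255: R5=0&255=0
after ADD R7, 3: R7=17+3=20
CMP R7, 20  (cmp 20,20)
JLT L2: not taken
after SUB R5, 6: R5=0-6=-6
halt.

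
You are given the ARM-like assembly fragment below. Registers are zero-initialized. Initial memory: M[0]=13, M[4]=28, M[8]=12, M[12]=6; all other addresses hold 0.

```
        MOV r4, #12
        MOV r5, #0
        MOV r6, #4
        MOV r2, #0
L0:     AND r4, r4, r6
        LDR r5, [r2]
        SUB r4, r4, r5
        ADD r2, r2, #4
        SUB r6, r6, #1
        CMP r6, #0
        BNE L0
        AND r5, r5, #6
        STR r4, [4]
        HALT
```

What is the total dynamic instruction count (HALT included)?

MOV r4, #12 → r4=12
MOV r5, #0 → r5=0
MOV r6, #4 → r6=4
MOV r2, #0 → r2=0
AND r4, r4, r6 → r4=12&4=4
LDR r5, [r2] → r5=M[0]=13
SUB r4, r4, r5 → r4=4-13=-9
ADD r2, r2, #4 → r2=0+4=4
SUB r6, r6, #1 → r6=4-1=3
CMP r6, #0  (cmp 3,0)
BNE L0: taken
AND r4, r4, r6 → r4=(-9)&3=3
LDR r5, [r2] → r5=M[4]=28
SUB r4, r4, r5 → r4=3-28=-25
ADD r2, r2, #4 → r2=4+4=8
SUB r6, r6, #1 → r6=3-1=2
CMP r6, #0  (cmp 2,0)
BNE L0: taken
AND r4, r4, r6 → r4=(-25)&2=2
LDR r5, [r2] → r5=M[8]=12
SUB r4, r4, r5 → r4=2-12=-10
ADD r2, r2, #4 → r2=8+4=12
SUB r6, r6, #1 → r6=2-1=1
CMP r6, #0  (cmp 1,0)
BNE L0: taken
AND r4, r4, r6 → r4=(-10)&1=0
LDR r5, [r2] → r5=M[12]=6
SUB r4, r4, r5 → r4=0-6=-6
ADD r2, r2, #4 → r2=12+4=16
SUB r6, r6, #1 → r6=1-1=0
CMP r6, #0  (cmp 0,0)
BNE L0: not taken
AND r5, r5, #6 → r5=6&6=6
STR r4, [4] → M[4]=-6
halt.
Total executed instructions: 35.

35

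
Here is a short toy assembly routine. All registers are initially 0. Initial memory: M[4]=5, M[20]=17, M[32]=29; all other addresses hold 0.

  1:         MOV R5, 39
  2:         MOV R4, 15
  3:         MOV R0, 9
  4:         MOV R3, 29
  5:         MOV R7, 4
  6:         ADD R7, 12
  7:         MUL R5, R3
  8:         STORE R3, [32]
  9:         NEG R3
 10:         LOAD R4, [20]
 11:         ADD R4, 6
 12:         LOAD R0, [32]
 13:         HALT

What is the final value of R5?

after MOV R5, 39: R5=39
after MOV R4, 15: R4=15
after MOV R0, 9: R0=9
after MOV R3, 29: R3=29
after MOV R7, 4: R7=4
after ADD R7, 12: R7=4+12=16
after MUL R5, R3: R5=39*29=1131
STORE R3, [32] → M[32]=29
after NEG R3: R3=-(29)=-29
after LOAD R4, [20]: R4=M[20]=17
after ADD R4, 6: R4=17+6=23
after LOAD R0, [32]: R0=M[32]=29
halt.

1131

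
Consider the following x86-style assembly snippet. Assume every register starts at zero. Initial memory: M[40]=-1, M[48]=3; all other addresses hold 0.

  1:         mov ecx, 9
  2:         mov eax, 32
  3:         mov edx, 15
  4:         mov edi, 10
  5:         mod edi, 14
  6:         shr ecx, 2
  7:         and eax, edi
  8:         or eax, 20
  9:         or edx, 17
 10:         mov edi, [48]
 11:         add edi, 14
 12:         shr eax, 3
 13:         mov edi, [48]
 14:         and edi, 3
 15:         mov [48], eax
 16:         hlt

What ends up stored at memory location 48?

2

ecx=9
eax=32
edx=15
edi=10
edi=10%14=10
ecx=9>>2=2
eax=32&10=0
eax=0|20=20
edx=15|17=31
edi=M[48]=3
edi=3+14=17
eax=20>>3=2
edi=M[48]=3
edi=3&3=3
mov [48], eax → M[48]=2
halt.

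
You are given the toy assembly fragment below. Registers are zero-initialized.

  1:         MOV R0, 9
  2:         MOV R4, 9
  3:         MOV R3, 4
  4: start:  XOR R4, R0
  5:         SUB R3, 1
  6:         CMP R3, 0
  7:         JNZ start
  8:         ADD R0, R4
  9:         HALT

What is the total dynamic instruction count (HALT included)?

R0=9
R4=9
R3=4
R4=9^9=0
R3=4-1=3
CMP R3, 0  (cmp 3,0)
JNZ start: taken
R4=0^9=9
R3=3-1=2
CMP R3, 0  (cmp 2,0)
JNZ start: taken
R4=9^9=0
R3=2-1=1
CMP R3, 0  (cmp 1,0)
JNZ start: taken
R4=0^9=9
R3=1-1=0
CMP R3, 0  (cmp 0,0)
JNZ start: not taken
R0=9+9=18
halt.
Total executed instructions: 21.

21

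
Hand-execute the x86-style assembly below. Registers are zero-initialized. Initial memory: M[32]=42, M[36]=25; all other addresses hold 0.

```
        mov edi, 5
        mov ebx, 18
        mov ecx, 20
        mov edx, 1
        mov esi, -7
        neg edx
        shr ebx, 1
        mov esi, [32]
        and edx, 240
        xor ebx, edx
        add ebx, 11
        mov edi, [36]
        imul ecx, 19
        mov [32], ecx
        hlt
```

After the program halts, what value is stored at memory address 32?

380

after mov edi, 5: edi=5
after mov ebx, 18: ebx=18
after mov ecx, 20: ecx=20
after mov edx, 1: edx=1
after mov esi, -7: esi=-7
after neg edx: edx=-(1)=-1
after shr ebx, 1: ebx=18>>1=9
after mov esi, [32]: esi=M[32]=42
after and edx, 240: edx=(-1)&240=240
after xor ebx, edx: ebx=9^240=249
after add ebx, 11: ebx=249+11=260
after mov edi, [36]: edi=M[36]=25
after imul ecx, 19: ecx=20*19=380
mov [32], ecx → M[32]=380
halt.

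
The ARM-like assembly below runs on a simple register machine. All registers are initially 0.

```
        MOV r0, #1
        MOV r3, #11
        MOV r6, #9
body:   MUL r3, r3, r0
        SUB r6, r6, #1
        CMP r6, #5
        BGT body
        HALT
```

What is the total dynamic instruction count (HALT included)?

20

r0=1
r3=11
r6=9
r3=11*1=11
r6=9-1=8
CMP r6, #5  (cmp 8,5)
BGT body: taken
r3=11*1=11
r6=8-1=7
CMP r6, #5  (cmp 7,5)
BGT body: taken
r3=11*1=11
r6=7-1=6
CMP r6, #5  (cmp 6,5)
BGT body: taken
r3=11*1=11
r6=6-1=5
CMP r6, #5  (cmp 5,5)
BGT body: not taken
halt.
Total executed instructions: 20.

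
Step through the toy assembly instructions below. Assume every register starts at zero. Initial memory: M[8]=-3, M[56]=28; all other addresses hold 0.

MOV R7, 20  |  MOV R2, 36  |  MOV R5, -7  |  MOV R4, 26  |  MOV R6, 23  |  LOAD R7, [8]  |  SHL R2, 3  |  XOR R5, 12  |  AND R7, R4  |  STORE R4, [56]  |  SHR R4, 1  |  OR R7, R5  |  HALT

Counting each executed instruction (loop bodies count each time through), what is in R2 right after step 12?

MOV R7, 20 → R7=20
MOV R2, 36 → R2=36
MOV R5, -7 → R5=-7
MOV R4, 26 → R4=26
MOV R6, 23 → R6=23
LOAD R7, [8] → R7=M[8]=-3
SHL R2, 3 → R2=36<<3=288
XOR R5, 12 → R5=(-7)^12=-11
AND R7, R4 → R7=(-3)&26=24
STORE R4, [56] → M[56]=26
SHR R4, 1 → R4=26>>1=13
OR R7, R5 → R7=24|(-11)=-3
After step 12: R2 = 288.

288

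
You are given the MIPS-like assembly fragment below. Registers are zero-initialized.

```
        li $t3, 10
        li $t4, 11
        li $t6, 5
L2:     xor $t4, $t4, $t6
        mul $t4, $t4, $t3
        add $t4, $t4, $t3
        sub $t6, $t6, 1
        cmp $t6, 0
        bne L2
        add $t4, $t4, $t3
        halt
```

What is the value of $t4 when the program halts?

1470330

li $t3, 10 → $t3=10
li $t4, 11 → $t4=11
li $t6, 5 → $t6=5
xor $t4, $t4, $t6 → $t4=11^5=14
mul $t4, $t4, $t3 → $t4=14*10=140
add $t4, $t4, $t3 → $t4=140+10=150
sub $t6, $t6, 1 → $t6=5-1=4
cmp $t6, 0  (cmp 4,0)
bne L2: taken
xor $t4, $t4, $t6 → $t4=150^4=146
mul $t4, $t4, $t3 → $t4=146*10=1460
add $t4, $t4, $t3 → $t4=1460+10=1470
sub $t6, $t6, 1 → $t6=4-1=3
cmp $t6, 0  (cmp 3,0)
bne L2: taken
xor $t4, $t4, $t6 → $t4=1470^3=1469
mul $t4, $t4, $t3 → $t4=1469*10=14690
add $t4, $t4, $t3 → $t4=14690+10=14700
sub $t6, $t6, 1 → $t6=3-1=2
cmp $t6, 0  (cmp 2,0)
bne L2: taken
xor $t4, $t4, $t6 → $t4=14700^2=14702
mul $t4, $t4, $t3 → $t4=14702*10=147020
add $t4, $t4, $t3 → $t4=147020+10=147030
sub $t6, $t6, 1 → $t6=2-1=1
cmp $t6, 0  (cmp 1,0)
bne L2: taken
xor $t4, $t4, $t6 → $t4=147030^1=147031
mul $t4, $t4, $t3 → $t4=147031*10=1470310
add $t4, $t4, $t3 → $t4=1470310+10=1470320
sub $t6, $t6, 1 → $t6=1-1=0
cmp $t6, 0  (cmp 0,0)
bne L2: not taken
add $t4, $t4, $t3 → $t4=1470320+10=1470330
halt.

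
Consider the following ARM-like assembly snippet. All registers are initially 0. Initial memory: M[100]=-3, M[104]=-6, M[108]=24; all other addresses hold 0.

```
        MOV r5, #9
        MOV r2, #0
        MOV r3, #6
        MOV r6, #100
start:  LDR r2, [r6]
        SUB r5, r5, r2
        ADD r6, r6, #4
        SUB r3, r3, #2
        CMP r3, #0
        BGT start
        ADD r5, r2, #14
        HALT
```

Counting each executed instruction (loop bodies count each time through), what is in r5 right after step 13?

18

r5=9
r2=0
r3=6
r6=100
r2=M[100]=-3
r5=9-(-3)=12
r6=100+4=104
r3=6-2=4
CMP r3, #0  (cmp 4,0)
BGT start: taken
r2=M[104]=-6
r5=12-(-6)=18
r6=104+4=108
After step 13: r5 = 18.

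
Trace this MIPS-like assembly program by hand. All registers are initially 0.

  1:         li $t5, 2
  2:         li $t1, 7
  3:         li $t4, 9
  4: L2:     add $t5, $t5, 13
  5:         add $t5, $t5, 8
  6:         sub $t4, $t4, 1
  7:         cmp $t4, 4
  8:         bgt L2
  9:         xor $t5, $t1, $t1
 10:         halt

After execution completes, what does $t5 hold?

$t5=2
$t1=7
$t4=9
$t5=2+13=15
$t5=15+8=23
$t4=9-1=8
cmp $t4, 4  (cmp 8,4)
bgt L2: taken
$t5=23+13=36
$t5=36+8=44
$t4=8-1=7
cmp $t4, 4  (cmp 7,4)
bgt L2: taken
$t5=44+13=57
$t5=57+8=65
$t4=7-1=6
cmp $t4, 4  (cmp 6,4)
bgt L2: taken
$t5=65+13=78
$t5=78+8=86
$t4=6-1=5
cmp $t4, 4  (cmp 5,4)
bgt L2: taken
$t5=86+13=99
$t5=99+8=107
$t4=5-1=4
cmp $t4, 4  (cmp 4,4)
bgt L2: not taken
$t5=7^7=0
halt.

0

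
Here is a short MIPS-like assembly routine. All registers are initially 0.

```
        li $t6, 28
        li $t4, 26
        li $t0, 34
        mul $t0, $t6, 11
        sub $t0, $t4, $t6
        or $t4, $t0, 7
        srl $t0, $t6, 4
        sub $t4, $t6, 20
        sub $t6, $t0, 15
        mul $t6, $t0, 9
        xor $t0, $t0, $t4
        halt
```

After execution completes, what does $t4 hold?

li $t6, 28 → $t6=28
li $t4, 26 → $t4=26
li $t0, 34 → $t0=34
mul $t0, $t6, 11 → $t0=28*11=308
sub $t0, $t4, $t6 → $t0=26-28=-2
or $t4, $t0, 7 → $t4=(-2)|7=-1
srl $t0, $t6, 4 → $t0=28>>4=1
sub $t4, $t6, 20 → $t4=28-20=8
sub $t6, $t0, 15 → $t6=1-15=-14
mul $t6, $t0, 9 → $t6=1*9=9
xor $t0, $t0, $t4 → $t0=1^8=9
halt.

8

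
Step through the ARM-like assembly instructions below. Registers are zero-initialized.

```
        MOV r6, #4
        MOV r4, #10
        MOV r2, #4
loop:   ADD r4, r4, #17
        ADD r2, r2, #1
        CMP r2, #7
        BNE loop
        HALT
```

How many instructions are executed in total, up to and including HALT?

16

r6=4
r4=10
r2=4
r4=10+17=27
r2=4+1=5
CMP r2, #7  (cmp 5,7)
BNE loop: taken
r4=27+17=44
r2=5+1=6
CMP r2, #7  (cmp 6,7)
BNE loop: taken
r4=44+17=61
r2=6+1=7
CMP r2, #7  (cmp 7,7)
BNE loop: not taken
halt.
Total executed instructions: 16.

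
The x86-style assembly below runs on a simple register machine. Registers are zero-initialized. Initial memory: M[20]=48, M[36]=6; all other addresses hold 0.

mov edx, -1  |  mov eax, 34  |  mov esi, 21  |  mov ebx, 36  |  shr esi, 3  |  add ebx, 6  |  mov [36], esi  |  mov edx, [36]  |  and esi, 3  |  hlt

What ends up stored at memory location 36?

edx=-1
eax=34
esi=21
ebx=36
esi=21>>3=2
ebx=36+6=42
mov [36], esi → M[36]=2
edx=M[36]=2
esi=2&3=2
halt.

2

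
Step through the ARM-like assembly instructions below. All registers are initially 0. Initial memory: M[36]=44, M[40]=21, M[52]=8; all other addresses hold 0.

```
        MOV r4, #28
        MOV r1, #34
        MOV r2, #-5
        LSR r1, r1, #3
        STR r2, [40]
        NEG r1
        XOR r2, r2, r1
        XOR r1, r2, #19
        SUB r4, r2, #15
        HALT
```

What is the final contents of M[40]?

MOV r4, #28 → r4=28
MOV r1, #34 → r1=34
MOV r2, #-5 → r2=-5
LSR r1, r1, #3 → r1=34>>3=4
STR r2, [40] → M[40]=-5
NEG r1 → r1=-(4)=-4
XOR r2, r2, r1 → r2=(-5)^(-4)=7
XOR r1, r2, #19 → r1=7^19=20
SUB r4, r2, #15 → r4=7-15=-8
halt.

-5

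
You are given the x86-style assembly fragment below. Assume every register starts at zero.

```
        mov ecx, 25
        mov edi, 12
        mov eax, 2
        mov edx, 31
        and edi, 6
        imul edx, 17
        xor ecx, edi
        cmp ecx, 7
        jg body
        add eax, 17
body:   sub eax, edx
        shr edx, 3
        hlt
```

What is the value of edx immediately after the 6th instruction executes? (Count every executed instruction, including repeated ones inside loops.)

527

after mov ecx, 25: ecx=25
after mov edi, 12: edi=12
after mov eax, 2: eax=2
after mov edx, 31: edx=31
after and edi, 6: edi=12&6=4
after imul edx, 17: edx=31*17=527
After step 6: edx = 527.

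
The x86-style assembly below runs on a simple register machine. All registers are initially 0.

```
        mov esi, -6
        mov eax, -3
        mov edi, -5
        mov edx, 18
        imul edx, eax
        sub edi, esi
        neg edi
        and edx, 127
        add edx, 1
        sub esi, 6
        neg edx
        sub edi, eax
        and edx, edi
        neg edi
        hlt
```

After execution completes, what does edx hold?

after mov esi, -6: esi=-6
after mov eax, -3: eax=-3
after mov edi, -5: edi=-5
after mov edx, 18: edx=18
after imul edx, eax: edx=18*(-3)=-54
after sub edi, esi: edi=(-5)-(-6)=1
after neg edi: edi=-(1)=-1
after and edx, 127: edx=(-54)&127=74
after add edx, 1: edx=74+1=75
after sub esi, 6: esi=(-6)-6=-12
after neg edx: edx=-(75)=-75
after sub edi, eax: edi=(-1)-(-3)=2
after and edx, edi: edx=(-75)&2=0
after neg edi: edi=-(2)=-2
halt.

0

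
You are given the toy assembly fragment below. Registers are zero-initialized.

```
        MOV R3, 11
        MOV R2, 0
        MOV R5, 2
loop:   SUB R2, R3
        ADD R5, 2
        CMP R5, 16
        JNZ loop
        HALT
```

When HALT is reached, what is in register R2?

R3=11
R2=0
R5=2
R2=0-11=-11
R5=2+2=4
CMP R5, 16  (cmp 4,16)
JNZ loop: taken
R2=(-11)-11=-22
R5=4+2=6
CMP R5, 16  (cmp 6,16)
JNZ loop: taken
R2=(-22)-11=-33
R5=6+2=8
CMP R5, 16  (cmp 8,16)
JNZ loop: taken
R2=(-33)-11=-44
R5=8+2=10
CMP R5, 16  (cmp 10,16)
JNZ loop: taken
R2=(-44)-11=-55
R5=10+2=12
CMP R5, 16  (cmp 12,16)
JNZ loop: taken
R2=(-55)-11=-66
R5=12+2=14
CMP R5, 16  (cmp 14,16)
JNZ loop: taken
R2=(-66)-11=-77
R5=14+2=16
CMP R5, 16  (cmp 16,16)
JNZ loop: not taken
halt.

-77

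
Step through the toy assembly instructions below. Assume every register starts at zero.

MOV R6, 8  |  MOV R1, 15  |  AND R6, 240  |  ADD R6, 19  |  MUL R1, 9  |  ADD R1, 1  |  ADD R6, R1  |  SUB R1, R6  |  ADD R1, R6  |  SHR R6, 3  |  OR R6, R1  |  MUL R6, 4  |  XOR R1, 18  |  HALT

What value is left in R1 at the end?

after MOV R6, 8: R6=8
after MOV R1, 15: R1=15
after AND R6, 240: R6=8&240=0
after ADD R6, 19: R6=0+19=19
after MUL R1, 9: R1=15*9=135
after ADD R1, 1: R1=135+1=136
after ADD R6, R1: R6=19+136=155
after SUB R1, R6: R1=136-155=-19
after ADD R1, R6: R1=(-19)+155=136
after SHR R6, 3: R6=155>>3=19
after OR R6, R1: R6=19|136=155
after MUL R6, 4: R6=155*4=620
after XOR R1, 18: R1=136^18=154
halt.

154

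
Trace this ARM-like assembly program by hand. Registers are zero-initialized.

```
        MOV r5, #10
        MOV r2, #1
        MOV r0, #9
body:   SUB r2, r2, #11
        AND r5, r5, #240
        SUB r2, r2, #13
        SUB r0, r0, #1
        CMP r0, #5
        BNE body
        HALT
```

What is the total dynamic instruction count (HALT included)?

28

after MOV r5, #10: r5=10
after MOV r2, #1: r2=1
after MOV r0, #9: r0=9
after SUB r2, r2, #11: r2=1-11=-10
after AND r5, r5, #240: r5=10&240=0
after SUB r2, r2, #13: r2=(-10)-13=-23
after SUB r0, r0, #1: r0=9-1=8
CMP r0, #5  (cmp 8,5)
BNE body: taken
after SUB r2, r2, #11: r2=(-23)-11=-34
after AND r5, r5, #240: r5=0&240=0
after SUB r2, r2, #13: r2=(-34)-13=-47
after SUB r0, r0, #1: r0=8-1=7
CMP r0, #5  (cmp 7,5)
BNE body: taken
after SUB r2, r2, #11: r2=(-47)-11=-58
after AND r5, r5, #240: r5=0&240=0
after SUB r2, r2, #13: r2=(-58)-13=-71
after SUB r0, r0, #1: r0=7-1=6
CMP r0, #5  (cmp 6,5)
BNE body: taken
after SUB r2, r2, #11: r2=(-71)-11=-82
after AND r5, r5, #240: r5=0&240=0
after SUB r2, r2, #13: r2=(-82)-13=-95
after SUB r0, r0, #1: r0=6-1=5
CMP r0, #5  (cmp 5,5)
BNE body: not taken
halt.
Total executed instructions: 28.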